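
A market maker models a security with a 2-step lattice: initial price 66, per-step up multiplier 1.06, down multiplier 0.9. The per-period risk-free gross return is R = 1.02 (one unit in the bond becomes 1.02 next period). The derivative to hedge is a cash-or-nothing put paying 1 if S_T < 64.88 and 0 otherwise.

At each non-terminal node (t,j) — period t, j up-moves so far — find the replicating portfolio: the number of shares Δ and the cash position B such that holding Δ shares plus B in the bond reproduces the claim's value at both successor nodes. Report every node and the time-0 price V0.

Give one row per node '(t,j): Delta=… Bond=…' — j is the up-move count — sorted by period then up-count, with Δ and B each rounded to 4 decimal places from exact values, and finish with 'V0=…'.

No-arbitrage ⇒ martingale measure with p* = (R−d)/(u−d) = 0.7500.
At expiry t=2: V(2,0)=1.0000, V(2,1)=1.0000, V(2,2)=0.0000
(1,0): S=59.4000. Δ = (V_up−V_dn)/(S_up−S_dn) = (1.0000−1.0000)/(62.9640−53.4600) = 0.0000. V = [p*·1.0000 + (1−p*)·1.0000]/1.02 = 0.9804. B = V − Δ·S = 0.9804.
(1,1): S=69.9600. Δ = (V_up−V_dn)/(S_up−S_dn) = (0.0000−1.0000)/(74.1576−62.9640) = -0.0893. V = [p*·0.0000 + (1−p*)·1.0000]/1.02 = 0.2451. B = V − Δ·S = 6.4951.
(0,0): S=66.0000. Δ = (V_up−V_dn)/(S_up−S_dn) = (0.2451−0.9804)/(69.9600−59.4000) = -0.0696. V = [p*·0.2451 + (1−p*)·0.9804]/1.02 = 0.4205. B = V − Δ·S = 5.0161.
Check: Δ(0,0)·S0 + B(0,0) = 0.4205 = V0.

(0,0): Delta=-0.0696 Bond=5.0161
(1,0): Delta=0.0000 Bond=0.9804
(1,1): Delta=-0.0893 Bond=6.4951
V0=0.4205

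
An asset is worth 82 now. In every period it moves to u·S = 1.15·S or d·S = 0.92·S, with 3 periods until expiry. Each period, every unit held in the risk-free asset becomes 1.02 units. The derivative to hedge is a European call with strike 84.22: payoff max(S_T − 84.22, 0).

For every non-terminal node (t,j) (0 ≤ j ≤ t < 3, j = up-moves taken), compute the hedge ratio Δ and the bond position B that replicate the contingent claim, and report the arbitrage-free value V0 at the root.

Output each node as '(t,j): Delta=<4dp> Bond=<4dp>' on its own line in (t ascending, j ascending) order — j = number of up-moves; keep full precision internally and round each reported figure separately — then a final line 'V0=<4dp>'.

No-arbitrage ⇒ martingale measure with p* = (R−d)/(u−d) = 0.4348.
At expiry t=3: V(3,0)=0.0000, V(3,1)=0.0000, V(3,2)=15.5494, V(3,3)=40.4917
(2,0): S=69.4048. Δ = (V_up−V_dn)/(S_up−S_dn) = (0.0000−0.0000)/(79.8155−63.8524) = 0.0000. V = [p*·0.0000 + (1−p*)·0.0000]/1.02 = 0.0000. B = V − Δ·S = 0.0000.
(2,1): S=86.7560. Δ = (V_up−V_dn)/(S_up−S_dn) = (15.5494−0.0000)/(99.7694−79.8155) = 0.7793. V = [p*·15.5494 + (1−p*)·0.0000]/1.02 = 6.6280. B = V − Δ·S = -60.9780.
(2,2): S=108.4450. Δ = (V_up−V_dn)/(S_up−S_dn) = (40.4917−15.5494)/(124.7117−99.7694) = 1.0000. V = [p*·40.4917 + (1−p*)·15.5494]/1.02 = 25.8764. B = V − Δ·S = -82.5686.
(1,0): S=75.4400. Δ = (V_up−V_dn)/(S_up−S_dn) = (6.6280−0.0000)/(86.7560−69.4048) = 0.3820. V = [p*·6.6280 + (1−p*)·0.0000]/1.02 = 2.8253. B = V − Δ·S = -25.9923.
(1,1): S=94.3000. Δ = (V_up−V_dn)/(S_up−S_dn) = (25.8764−6.6280)/(108.4450−86.7560) = 0.8875. V = [p*·25.8764 + (1−p*)·6.6280]/1.02 = 14.7028. B = V − Δ·S = -68.9855.
(0,0): S=82.0000. Δ = (V_up−V_dn)/(S_up−S_dn) = (14.7028−2.8253)/(94.3000−75.4400) = 0.6298. V = [p*·14.7028 + (1−p*)·2.8253]/1.02 = 7.8328. B = V − Δ·S = -43.8089.
The time-0 hedge costs 7.8328, which is the no-arbitrage price.

(0,0): Delta=0.6298 Bond=-43.8089
(1,0): Delta=0.3820 Bond=-25.9923
(1,1): Delta=0.8875 Bond=-68.9855
(2,0): Delta=0.0000 Bond=0.0000
(2,1): Delta=0.7793 Bond=-60.9780
(2,2): Delta=1.0000 Bond=-82.5686
V0=7.8328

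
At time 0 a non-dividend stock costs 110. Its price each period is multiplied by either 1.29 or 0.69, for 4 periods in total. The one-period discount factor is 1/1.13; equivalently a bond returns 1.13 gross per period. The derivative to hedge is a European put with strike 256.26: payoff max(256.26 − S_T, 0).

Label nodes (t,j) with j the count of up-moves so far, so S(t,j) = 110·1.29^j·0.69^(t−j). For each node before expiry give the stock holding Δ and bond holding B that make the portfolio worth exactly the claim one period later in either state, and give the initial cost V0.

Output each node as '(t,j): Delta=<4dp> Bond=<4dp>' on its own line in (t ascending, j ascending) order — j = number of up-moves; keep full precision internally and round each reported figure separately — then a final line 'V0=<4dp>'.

Risk-neutral probability p* = (R−d)/(u−d) = (1.13−0.69)/(1.29−0.69) = 0.7333.
Terminal values V(4,·): V(4,0)=231.3262, V(4,1)=209.6446, V(4,2)=169.1094, V(4,3)=93.3263, V(4,4)=0.0000
(3,0): S=36.1360. Δ = (V_up−V_dn)/(S_up−S_dn) = (209.6446−231.3262)/(46.6154−24.9338) = -1.0000. V = [p*·209.6446 + (1−p*)·231.3262]/1.13 = 190.6428. B = V − Δ·S = 226.7788.
(3,1): S=67.5586. Δ = (V_up−V_dn)/(S_up−S_dn) = (169.1094−209.6446)/(87.1506−46.6154) = -1.0000. V = [p*·169.1094 + (1−p*)·209.6446]/1.13 = 159.2202. B = V − Δ·S = 226.7788.
(3,2): S=126.3052. Δ = (V_up−V_dn)/(S_up−S_dn) = (93.3263−169.1094)/(162.9337−87.1506) = -1.0000. V = [p*·93.3263 + (1−p*)·169.1094]/1.13 = 100.4736. B = V − Δ·S = 226.7788.
(3,3): S=236.1358. Δ = (V_up−V_dn)/(S_up−S_dn) = (0.0000−93.3263)/(304.6152−162.9337) = -0.6587. V = [p*·0.0000 + (1−p*)·93.3263]/1.13 = 22.0239. B = V − Δ·S = 177.5677.
(2,0): S=52.3710. Δ = (V_up−V_dn)/(S_up−S_dn) = (159.2202−190.6428)/(67.5586−36.1360) = -1.0000. V = [p*·159.2202 + (1−p*)·190.6428]/1.13 = 148.3182. B = V − Δ·S = 200.6892.
(2,1): S=97.9110. Δ = (V_up−V_dn)/(S_up−S_dn) = (100.4736−159.2202)/(126.3052−67.5586) = -1.0000. V = [p*·100.4736 + (1−p*)·159.2202]/1.13 = 102.7782. B = V − Δ·S = 200.6892.
(2,2): S=183.0510. Δ = (V_up−V_dn)/(S_up−S_dn) = (22.0239−100.4736)/(236.1358−126.3052) = -0.7143. V = [p*·22.0239 + (1−p*)·100.4736]/1.13 = 38.0034. B = V − Δ·S = 168.7528.
(1,0): S=75.9000. Δ = (V_up−V_dn)/(S_up−S_dn) = (102.7782−148.3182)/(97.9110−52.3710) = -1.0000. V = [p*·102.7782 + (1−p*)·148.3182]/1.13 = 101.7010. B = V − Δ·S = 177.6010.
(1,1): S=141.9000. Δ = (V_up−V_dn)/(S_up−S_dn) = (38.0034−102.7782)/(183.0510−97.9110) = -0.7608. V = [p*·38.0034 + (1−p*)·102.7782]/1.13 = 48.9174. B = V − Δ·S = 156.8754.
(0,0): S=110.0000. Δ = (V_up−V_dn)/(S_up−S_dn) = (48.9174−101.7010)/(141.9000−75.9000) = -0.7998. V = [p*·48.9174 + (1−p*)·101.7010]/1.13 = 55.7460. B = V − Δ·S = 143.7188.
Check: Δ(0,0)·S0 + B(0,0) = 55.7460 = V0.

(0,0): Delta=-0.7998 Bond=143.7188
(1,0): Delta=-1.0000 Bond=177.6010
(1,1): Delta=-0.7608 Bond=156.8754
(2,0): Delta=-1.0000 Bond=200.6892
(2,1): Delta=-1.0000 Bond=200.6892
(2,2): Delta=-0.7143 Bond=168.7528
(3,0): Delta=-1.0000 Bond=226.7788
(3,1): Delta=-1.0000 Bond=226.7788
(3,2): Delta=-1.0000 Bond=226.7788
(3,3): Delta=-0.6587 Bond=177.5677
V0=55.7460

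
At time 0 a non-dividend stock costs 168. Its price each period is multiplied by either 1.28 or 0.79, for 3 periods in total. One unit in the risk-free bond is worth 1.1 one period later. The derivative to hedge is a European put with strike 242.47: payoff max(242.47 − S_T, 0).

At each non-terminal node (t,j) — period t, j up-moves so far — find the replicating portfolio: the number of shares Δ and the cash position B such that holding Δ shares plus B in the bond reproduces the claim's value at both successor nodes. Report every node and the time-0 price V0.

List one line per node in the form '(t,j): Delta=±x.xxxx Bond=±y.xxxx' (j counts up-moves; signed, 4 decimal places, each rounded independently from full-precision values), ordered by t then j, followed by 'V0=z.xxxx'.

Risk-neutral probability p* = (R−d)/(u−d) = (1.1−0.79)/(1.28−0.79) = 0.6327.
Terminal payoffs: V(3,0)=159.6394, V(3,1)=108.2635, V(3,2)=25.0216, V(3,3)=0.0000
  t=2,j=0: stock 104.8488 → up 134.2065 (V=108.2635), down 82.8306 (V=159.6394). Price 115.5785; hedge Δ=-1.0000, bond B=220.4273.
  t=2,j=1: stock 169.8816 → up 217.4484 (V=25.0216), down 134.2065 (V=108.2635). Price 50.5457; hedge Δ=-1.0000, bond B=220.4273.
  t=2,j=2: stock 275.2512 → up 352.3215 (V=0.0000), down 217.4484 (V=25.0216). Price 8.3560; hedge Δ=-0.1855, bond B=59.4204.
  t=1,j=0: stock 132.7200 → up 169.8816 (V=50.5457), down 104.8488 (V=115.5785). Price 67.6684; hedge Δ=-1.0000, bond B=200.3884.
  t=1,j=1: stock 215.0400 → up 275.2512 (V=8.3560), down 169.8816 (V=50.5457). Price 21.6857; hedge Δ=-0.4004, bond B=107.7871.
  t=0,j=0: stock 168.0000 → up 215.0400 (V=21.6857), down 132.7200 (V=67.6684). Price 35.0703; hedge Δ=-0.5586, bond B=128.9126.
The time-0 hedge costs 35.0703, which is the no-arbitrage price.

(0,0): Delta=-0.5586 Bond=128.9126
(1,0): Delta=-1.0000 Bond=200.3884
(1,1): Delta=-0.4004 Bond=107.7871
(2,0): Delta=-1.0000 Bond=220.4273
(2,1): Delta=-1.0000 Bond=220.4273
(2,2): Delta=-0.1855 Bond=59.4204
V0=35.0703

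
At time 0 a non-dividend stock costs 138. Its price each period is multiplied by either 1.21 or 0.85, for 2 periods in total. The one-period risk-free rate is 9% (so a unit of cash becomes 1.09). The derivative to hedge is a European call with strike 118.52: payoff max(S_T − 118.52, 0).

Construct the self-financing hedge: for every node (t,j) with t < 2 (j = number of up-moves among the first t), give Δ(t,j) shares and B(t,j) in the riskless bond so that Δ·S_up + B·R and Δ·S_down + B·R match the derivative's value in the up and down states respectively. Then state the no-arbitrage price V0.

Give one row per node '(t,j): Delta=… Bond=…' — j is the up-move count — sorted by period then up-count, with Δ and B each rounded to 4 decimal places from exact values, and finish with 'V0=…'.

(0,0): Delta=0.8842 Bond=-82.0135
(1,0): Delta=0.5544 Bond=-50.7162
(1,1): Delta=1.0000 Bond=-108.7339
V0=40.0037

The replicating-portfolio and risk-neutral prices coincide; use p* = (1.09−0.85)/(1.21−0.85) = 0.6667 for the latter.
Terminal payoffs: V(2,0)=0.0000, V(2,1)=23.4130, V(2,2)=83.5258
(1,0): S=117.3000. Δ = (V_up−V_dn)/(S_up−S_dn) = (23.4130−0.0000)/(141.9330−99.7050) = 0.5544. V = [p*·23.4130 + (1−p*)·0.0000]/1.09 = 14.3199. B = V − Δ·S = -50.7162.
(1,1): S=166.9800. Δ = (V_up−V_dn)/(S_up−S_dn) = (83.5258−23.4130)/(202.0458−141.9330) = 1.0000. V = [p*·83.5258 + (1−p*)·23.4130]/1.09 = 58.2461. B = V − Δ·S = -108.7339.
(0,0): S=138.0000. Δ = (V_up−V_dn)/(S_up−S_dn) = (58.2461−14.3199)/(166.9800−117.3000) = 0.8842. V = [p*·58.2461 + (1−p*)·14.3199]/1.09 = 40.0037. B = V − Δ·S = -82.0135.
The time-0 hedge costs 40.0037, which is the no-arbitrage price.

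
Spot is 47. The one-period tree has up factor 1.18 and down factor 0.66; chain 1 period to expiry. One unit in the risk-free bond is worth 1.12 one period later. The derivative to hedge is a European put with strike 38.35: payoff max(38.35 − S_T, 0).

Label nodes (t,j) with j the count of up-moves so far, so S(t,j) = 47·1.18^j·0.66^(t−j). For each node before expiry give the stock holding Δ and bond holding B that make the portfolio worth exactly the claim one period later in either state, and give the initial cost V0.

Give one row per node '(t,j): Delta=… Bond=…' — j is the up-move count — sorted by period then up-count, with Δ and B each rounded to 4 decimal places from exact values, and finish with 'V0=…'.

The replicating-portfolio and risk-neutral prices coincide; use p* = (1.12−0.66)/(1.18−0.66) = 0.8846 for the latter.
At expiry t=1: V(1,0)=7.3300, V(1,1)=0.0000
Node (0,0) S=47.0000: V=(p*·0.0000+(1−p*)·7.3300)/1.12=0.7552; Δ=(0.0000−7.3300)/(55.4600−31.0200)=-0.2999; B=V−Δ·S=14.8513
Check: Δ(0,0)·S0 + B(0,0) = 0.7552 = V0.

(0,0): Delta=-0.2999 Bond=14.8513
V0=0.7552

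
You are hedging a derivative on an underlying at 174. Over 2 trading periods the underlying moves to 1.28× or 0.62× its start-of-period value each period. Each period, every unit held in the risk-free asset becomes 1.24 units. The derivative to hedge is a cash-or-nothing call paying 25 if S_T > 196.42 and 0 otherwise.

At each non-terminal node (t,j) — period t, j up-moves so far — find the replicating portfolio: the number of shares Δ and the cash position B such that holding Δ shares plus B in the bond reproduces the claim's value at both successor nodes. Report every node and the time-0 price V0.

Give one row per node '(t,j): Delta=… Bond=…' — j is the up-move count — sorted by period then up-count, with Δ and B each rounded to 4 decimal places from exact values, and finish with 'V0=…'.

(0,0): Delta=0.1649 Bond=-14.3480
(1,0): Delta=0.0000 Bond=0.0000
(1,1): Delta=0.1701 Bond=-18.9394
V0=14.3480

Under the risk-neutral measure, an up-move has probability p* = (R−d)/(u−d) = 0.9394 and values discount at R = 1.24.
Terminal values V(2,·): V(2,0)=0.0000, V(2,1)=0.0000, V(2,2)=25.0000
Node (1,0) S=107.8800: V=(p*·0.0000+(1−p*)·0.0000)/1.24=0.0000; Δ=(0.0000−0.0000)/(138.0864−66.8856)=0.0000; B=V−Δ·S=0.0000
Node (1,1) S=222.7200: V=(p*·25.0000+(1−p*)·0.0000)/1.24=18.9394; Δ=(25.0000−0.0000)/(285.0816−138.0864)=0.1701; B=V−Δ·S=-18.9394
Node (0,0) S=174.0000: V=(p*·18.9394+(1−p*)·0.0000)/1.24=14.3480; Δ=(18.9394−0.0000)/(222.7200−107.8800)=0.1649; B=V−Δ·S=-14.3480
The time-0 hedge costs 14.3480, which is the no-arbitrage price.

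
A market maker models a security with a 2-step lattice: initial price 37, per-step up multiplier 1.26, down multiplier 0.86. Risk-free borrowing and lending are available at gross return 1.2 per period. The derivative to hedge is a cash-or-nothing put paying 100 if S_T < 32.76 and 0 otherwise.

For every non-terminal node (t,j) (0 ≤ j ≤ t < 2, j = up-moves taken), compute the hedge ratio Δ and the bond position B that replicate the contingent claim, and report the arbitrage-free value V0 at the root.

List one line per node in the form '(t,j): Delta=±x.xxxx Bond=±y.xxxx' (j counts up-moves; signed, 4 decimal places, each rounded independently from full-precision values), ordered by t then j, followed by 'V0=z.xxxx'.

(0,0): Delta=-0.8446 Bond=32.8125
(1,0): Delta=-7.8567 Bond=262.5000
(1,1): Delta=0.0000 Bond=0.0000
V0=1.5625

Under the risk-neutral measure, an up-move has probability p* = (R−d)/(u−d) = 0.8500 and values discount at R = 1.2.
Payoff layer (t=2): V(2,0)=100.0000, V(2,1)=0.0000, V(2,2)=0.0000
Node (1,0) S=31.8200: V=(p*·0.0000+(1−p*)·100.0000)/1.2=12.5000; Δ=(0.0000−100.0000)/(40.0932−27.3652)=-7.8567; B=V−Δ·S=262.5000
Node (1,1) S=46.6200: V=(p*·0.0000+(1−p*)·0.0000)/1.2=0.0000; Δ=(0.0000−0.0000)/(58.7412−40.0932)=0.0000; B=V−Δ·S=0.0000
Node (0,0) S=37.0000: V=(p*·0.0000+(1−p*)·12.5000)/1.2=1.5625; Δ=(0.0000−12.5000)/(46.6200−31.8200)=-0.8446; B=V−Δ·S=32.8125
Root portfolio cost Δ·37+B reproduces V0=1.5625.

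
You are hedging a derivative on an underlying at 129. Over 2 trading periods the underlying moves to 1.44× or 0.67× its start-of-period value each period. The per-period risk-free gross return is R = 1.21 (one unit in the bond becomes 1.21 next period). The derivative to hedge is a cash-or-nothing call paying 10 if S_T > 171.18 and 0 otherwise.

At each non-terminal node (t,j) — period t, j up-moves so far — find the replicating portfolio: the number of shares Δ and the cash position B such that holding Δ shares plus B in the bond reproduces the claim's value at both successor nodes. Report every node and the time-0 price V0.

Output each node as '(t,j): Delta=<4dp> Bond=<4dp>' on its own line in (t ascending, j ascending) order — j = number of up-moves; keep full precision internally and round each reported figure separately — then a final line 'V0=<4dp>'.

(0,0): Delta=0.0583 Bond=-4.1679
(1,0): Delta=0.0000 Bond=0.0000
(1,1): Delta=0.0699 Bond=-7.1912
V0=3.3592

Risk-neutral probability p* = (R−d)/(u−d) = (1.21−0.67)/(1.44−0.67) = 0.7013.
At expiry t=2: V(2,0)=0.0000, V(2,1)=0.0000, V(2,2)=10.0000
Node (1,0) S=86.4300: V=(p*·0.0000+(1−p*)·0.0000)/1.21=0.0000; Δ=(0.0000−0.0000)/(124.4592−57.9081)=0.0000; B=V−Δ·S=0.0000
Node (1,1) S=185.7600: V=(p*·10.0000+(1−p*)·0.0000)/1.21=5.7959; Δ=(10.0000−0.0000)/(267.4944−124.4592)=0.0699; B=V−Δ·S=-7.1912
Node (0,0) S=129.0000: V=(p*·5.7959+(1−p*)·0.0000)/1.21=3.3592; Δ=(5.7959−0.0000)/(185.7600−86.4300)=0.0583; B=V−Δ·S=-4.1679
Check: Δ(0,0)·S0 + B(0,0) = 3.3592 = V0.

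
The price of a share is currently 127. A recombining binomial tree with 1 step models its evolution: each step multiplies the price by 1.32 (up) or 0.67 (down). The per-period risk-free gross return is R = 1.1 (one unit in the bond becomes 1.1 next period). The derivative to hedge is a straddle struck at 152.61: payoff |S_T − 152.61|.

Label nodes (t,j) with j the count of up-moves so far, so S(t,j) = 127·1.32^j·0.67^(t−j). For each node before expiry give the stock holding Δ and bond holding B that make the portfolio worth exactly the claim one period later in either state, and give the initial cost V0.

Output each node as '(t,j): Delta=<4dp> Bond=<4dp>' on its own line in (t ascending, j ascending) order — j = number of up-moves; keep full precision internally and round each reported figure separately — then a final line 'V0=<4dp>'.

Risk-neutral probability p* = (R−d)/(u−d) = (1.1−0.67)/(1.32−0.67) = 0.6615.
At expiry t=1: V(1,0)=67.5200, V(1,1)=15.0300
Node (0,0) S=127.0000: V=(p*·15.0300+(1−p*)·67.5200)/1.1=29.8144; Δ=(15.0300−67.5200)/(167.6400−85.0900)=-0.6359; B=V−Δ·S=110.5683
Root portfolio cost Δ·127+B reproduces V0=29.8144.

(0,0): Delta=-0.6359 Bond=110.5683
V0=29.8144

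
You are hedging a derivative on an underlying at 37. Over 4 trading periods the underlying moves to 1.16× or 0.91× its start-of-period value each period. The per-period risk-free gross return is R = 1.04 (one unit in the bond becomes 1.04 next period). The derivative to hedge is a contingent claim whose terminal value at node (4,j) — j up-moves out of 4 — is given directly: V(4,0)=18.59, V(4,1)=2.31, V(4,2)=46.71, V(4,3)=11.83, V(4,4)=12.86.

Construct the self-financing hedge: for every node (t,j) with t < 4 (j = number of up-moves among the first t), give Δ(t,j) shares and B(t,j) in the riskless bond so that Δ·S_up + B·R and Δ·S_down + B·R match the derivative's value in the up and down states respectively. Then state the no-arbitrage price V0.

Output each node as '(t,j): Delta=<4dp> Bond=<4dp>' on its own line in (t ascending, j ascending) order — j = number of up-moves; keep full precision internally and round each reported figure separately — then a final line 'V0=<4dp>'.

Since d<R<u, set p* = (R−d)/(u−d) = 0.5200; price each node as the discounted p*-expectation of its children.
At expiry t=4: V(4,0)=18.5900, V(4,1)=2.3100, V(4,2)=46.7100, V(4,3)=11.8300, V(4,4)=12.8600
  t=3,j=0: stock 27.8821 → up 32.3433 (V=2.3100), down 25.3727 (V=18.5900). Price 9.7350; hedge Δ=-2.3355, bond B=74.8550.
  t=3,j=1: stock 35.5421 → up 41.2288 (V=46.7100), down 32.3433 (V=2.3100). Price 24.4212; hedge Δ=4.9969, bond B=-153.1788.
  t=3,j=2: stock 45.3064 → up 52.5554 (V=11.8300), down 41.2288 (V=46.7100). Price 27.4735; hedge Δ=-3.0795, bond B=166.9935.
  t=3,j=3: stock 57.7532 → up 66.9937 (V=12.8600), down 52.5554 (V=11.8300). Price 11.8900; hedge Δ=0.0713, bond B=7.7700.
  t=2,j=0: stock 30.6397 → up 35.5421 (V=24.4212), down 27.8821 (V=9.7350). Price 16.7037; hedge Δ=1.9173, bond B=-42.0410.
  t=2,j=1: stock 39.0572 → up 45.3064 (V=27.4735), down 35.5421 (V=24.4212). Price 25.0080; hedge Δ=0.3126, bond B=12.7988.
  t=2,j=2: stock 49.7872 → up 57.7532 (V=11.8900), down 45.3064 (V=27.4735). Price 18.6251; hedge Δ=-1.2520, bond B=80.9589.
  t=1,j=0: stock 33.6700 → up 39.0572 (V=25.0080), down 30.6397 (V=16.7037). Price 20.2134; hedge Δ=0.9866, bond B=-13.0041.
  t=1,j=1: stock 42.9200 → up 49.7872 (V=18.6251), down 39.0572 (V=25.0080). Price 20.8547; hedge Δ=-0.5949, bond B=46.3866.
  t=0,j=0: stock 37.0000 → up 42.9200 (V=20.8547), down 33.6700 (V=20.2134). Price 19.7566; hedge Δ=0.0693, bond B=17.1914.
Root portfolio cost Δ·37+B reproduces V0=19.7566.

(0,0): Delta=0.0693 Bond=17.1914
(1,0): Delta=0.9866 Bond=-13.0041
(1,1): Delta=-0.5949 Bond=46.3866
(2,0): Delta=1.9173 Bond=-42.0410
(2,1): Delta=0.3126 Bond=12.7988
(2,2): Delta=-1.2520 Bond=80.9589
(3,0): Delta=-2.3355 Bond=74.8550
(3,1): Delta=4.9969 Bond=-153.1788
(3,2): Delta=-3.0795 Bond=166.9935
(3,3): Delta=0.0713 Bond=7.7700
V0=19.7566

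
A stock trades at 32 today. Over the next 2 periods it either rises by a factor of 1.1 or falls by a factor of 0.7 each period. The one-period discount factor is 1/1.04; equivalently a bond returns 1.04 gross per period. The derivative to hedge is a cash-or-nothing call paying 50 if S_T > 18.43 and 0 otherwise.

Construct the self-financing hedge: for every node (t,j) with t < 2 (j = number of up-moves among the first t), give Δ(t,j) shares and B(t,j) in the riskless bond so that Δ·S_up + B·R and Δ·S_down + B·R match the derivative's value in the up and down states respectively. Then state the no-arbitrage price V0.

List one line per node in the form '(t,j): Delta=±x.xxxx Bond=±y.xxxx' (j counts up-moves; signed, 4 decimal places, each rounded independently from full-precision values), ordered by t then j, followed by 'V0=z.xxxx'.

(0,0): Delta=0.5634 Bond=27.1588
(1,0): Delta=5.5804 Bond=-84.1346
(1,1): Delta=0.0000 Bond=48.0769
V0=45.1877

Under the risk-neutral measure, an up-move has probability p* = (R−d)/(u−d) = 0.8500 and values discount at R = 1.04.
At expiry t=2: V(2,0)=0.0000, V(2,1)=50.0000, V(2,2)=50.0000
Node (1,0) S=22.4000: V=(p*·50.0000+(1−p*)·0.0000)/1.04=40.8654; Δ=(50.0000−0.0000)/(24.6400−15.6800)=5.5804; B=V−Δ·S=-84.1346
Node (1,1) S=35.2000: V=(p*·50.0000+(1−p*)·50.0000)/1.04=48.0769; Δ=(50.0000−50.0000)/(38.7200−24.6400)=0.0000; B=V−Δ·S=48.0769
Node (0,0) S=32.0000: V=(p*·48.0769+(1−p*)·40.8654)/1.04=45.1877; Δ=(48.0769−40.8654)/(35.2000−22.4000)=0.5634; B=V−Δ·S=27.1588
Check: Δ(0,0)·S0 + B(0,0) = 45.1877 = V0.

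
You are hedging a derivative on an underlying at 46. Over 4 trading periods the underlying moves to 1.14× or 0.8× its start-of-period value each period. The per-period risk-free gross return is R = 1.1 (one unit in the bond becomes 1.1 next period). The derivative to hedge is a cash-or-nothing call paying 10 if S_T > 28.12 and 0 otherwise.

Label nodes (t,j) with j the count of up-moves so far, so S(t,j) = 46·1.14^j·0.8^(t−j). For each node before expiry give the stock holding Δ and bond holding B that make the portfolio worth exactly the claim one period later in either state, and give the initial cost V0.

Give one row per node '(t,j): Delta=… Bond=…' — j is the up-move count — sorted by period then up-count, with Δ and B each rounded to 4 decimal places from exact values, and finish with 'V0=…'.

(0,0): Delta=0.0176 Bond=5.9800
(1,0): Delta=0.1371 Bond=2.1792
(1,1): Delta=0.0064 Bond=7.1645
(2,0): Delta=0.8014 Bond=-17.1581
(2,1): Delta=0.0750 Bond=5.0044
(2,2): Delta=0.0000 Bond=8.2645
(3,0): Delta=0.0000 Bond=0.0000
(3,1): Delta=0.8764 Bond=-21.3904
(3,2): Delta=0.0000 Bond=9.0909
(3,3): Delta=0.0000 Bond=9.0909
V0=6.7896

Risk-neutral probability p* = (R−d)/(u−d) = (1.1−0.8)/(1.14−0.8) = 0.8824.
Payoff layer (t=4): V(4,0)=0.0000, V(4,1)=0.0000, V(4,2)=10.0000, V(4,3)=10.0000, V(4,4)=10.0000
Node (3,0) S=23.5520: V=(p*·0.0000+(1−p*)·0.0000)/1.1=0.0000; Δ=(0.0000−0.0000)/(26.8493−18.8416)=0.0000; B=V−Δ·S=0.0000
Node (3,1) S=33.5616: V=(p*·10.0000+(1−p*)·0.0000)/1.1=8.0214; Δ=(10.0000−0.0000)/(38.2602−26.8493)=0.8764; B=V−Δ·S=-21.3904
Node (3,2) S=47.8253: V=(p*·10.0000+(1−p*)·10.0000)/1.1=9.0909; Δ=(10.0000−10.0000)/(54.5208−38.2602)=0.0000; B=V−Δ·S=9.0909
Node (3,3) S=68.1510: V=(p*·10.0000+(1−p*)·10.0000)/1.1=9.0909; Δ=(10.0000−10.0000)/(77.6922−54.5208)=0.0000; B=V−Δ·S=9.0909
Node (2,0) S=29.4400: V=(p*·8.0214+(1−p*)·0.0000)/1.1=6.4343; Δ=(8.0214−0.0000)/(33.5616−23.5520)=0.8014; B=V−Δ·S=-17.1581
Node (2,1) S=41.9520: V=(p*·9.0909+(1−p*)·8.0214)/1.1=8.1501; Δ=(9.0909−8.0214)/(47.8253−33.5616)=0.0750; B=V−Δ·S=5.0044
Node (2,2) S=59.7816: V=(p*·9.0909+(1−p*)·9.0909)/1.1=8.2645; Δ=(9.0909−9.0909)/(68.1510−47.8253)=0.0000; B=V−Δ·S=8.2645
Node (1,0) S=36.8000: V=(p*·8.1501+(1−p*)·6.4343)/1.1=7.2257; Δ=(8.1501−6.4343)/(41.9520−29.4400)=0.1371; B=V−Δ·S=2.1792
Node (1,1) S=52.4400: V=(p*·8.2645+(1−p*)·8.1501)/1.1=7.5009; Δ=(8.2645−8.1501)/(59.7816−41.9520)=0.0064; B=V−Δ·S=7.1645
Node (0,0) S=46.0000: V=(p*·7.5009+(1−p*)·7.2257)/1.1=6.7896; Δ=(7.5009−7.2257)/(52.4400−36.8000)=0.0176; B=V−Δ·S=5.9800
Each (Δ,B) replicates both successor values, so the strategy is self-financing and V0 is arbitrage-free.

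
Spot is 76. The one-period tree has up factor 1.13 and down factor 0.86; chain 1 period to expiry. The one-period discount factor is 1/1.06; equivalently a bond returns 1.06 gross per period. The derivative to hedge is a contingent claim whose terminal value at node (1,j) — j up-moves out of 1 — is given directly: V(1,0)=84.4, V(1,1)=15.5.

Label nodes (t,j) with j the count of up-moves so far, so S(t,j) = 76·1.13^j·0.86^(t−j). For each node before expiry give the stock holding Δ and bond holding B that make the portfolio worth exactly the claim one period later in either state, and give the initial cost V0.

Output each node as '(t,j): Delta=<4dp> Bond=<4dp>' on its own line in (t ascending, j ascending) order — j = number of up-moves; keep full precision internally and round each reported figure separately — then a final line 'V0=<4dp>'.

(0,0): Delta=-3.3577 Bond=286.6597
V0=31.4745

Since d<R<u, set p* = (R−d)/(u−d) = 0.7407; price each node as the discounted p*-expectation of its children.
Terminal values V(1,·): V(1,0)=84.4000, V(1,1)=15.5000
  t=0,j=0: stock 76.0000 → up 85.8800 (V=15.5000), down 65.3600 (V=84.4000). Price 31.4745; hedge Δ=-3.3577, bond B=286.6597.
Each (Δ,B) replicates both successor values, so the strategy is self-financing and V0 is arbitrage-free.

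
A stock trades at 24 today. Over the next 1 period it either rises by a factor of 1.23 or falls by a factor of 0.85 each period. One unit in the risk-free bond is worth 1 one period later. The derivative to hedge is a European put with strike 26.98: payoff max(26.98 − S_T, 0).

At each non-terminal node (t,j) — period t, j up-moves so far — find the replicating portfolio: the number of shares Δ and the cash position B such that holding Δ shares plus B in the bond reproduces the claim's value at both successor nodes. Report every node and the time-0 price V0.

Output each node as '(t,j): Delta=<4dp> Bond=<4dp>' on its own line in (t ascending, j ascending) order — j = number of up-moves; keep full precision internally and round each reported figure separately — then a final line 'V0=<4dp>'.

(0,0): Delta=-0.7215 Bond=21.2984
V0=3.9826

Under the risk-neutral measure, an up-move has probability p* = (R−d)/(u−d) = 0.3947 and values discount at R = 1.
Terminal values V(1,·): V(1,0)=6.5800, V(1,1)=0.0000
Node (0,0) S=24.0000: V=(p*·0.0000+(1−p*)·6.5800)/1=3.9826; Δ=(0.0000−6.5800)/(29.5200−20.4000)=-0.7215; B=V−Δ·S=21.2984
Each (Δ,B) replicates both successor values, so the strategy is self-financing and V0 is arbitrage-free.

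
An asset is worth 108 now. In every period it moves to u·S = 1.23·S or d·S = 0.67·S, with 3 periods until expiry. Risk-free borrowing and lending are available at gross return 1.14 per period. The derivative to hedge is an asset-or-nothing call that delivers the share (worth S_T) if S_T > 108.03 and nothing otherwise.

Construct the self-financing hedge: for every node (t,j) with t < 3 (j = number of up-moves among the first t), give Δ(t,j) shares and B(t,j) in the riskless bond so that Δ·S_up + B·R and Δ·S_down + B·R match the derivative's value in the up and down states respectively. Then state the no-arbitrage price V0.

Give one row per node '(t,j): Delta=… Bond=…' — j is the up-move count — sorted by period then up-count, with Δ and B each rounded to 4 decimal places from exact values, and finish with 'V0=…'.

(0,0): Delta=1.1957 Bond=-23.8493
(1,0): Delta=1.9890 Bond=-84.5855
(1,1): Delta=1.1130 Bond=-16.1972
(2,0): Delta=0.0000 Bond=0.0000
(2,1): Delta=2.1964 Bond=-114.8922
(2,2): Delta=1.0000 Bond=0.0000
V0=105.2914

Since d<R<u, set p* = (R−d)/(u−d) = 0.8393; price each node as the discounted p*-expectation of its children.
At expiry t=3: V(3,0)=0.0000, V(3,1)=0.0000, V(3,2)=109.4734, V(3,3)=200.9736
(2,0): S=48.4812. Δ = (V_up−V_dn)/(S_up−S_dn) = (0.0000−0.0000)/(59.6319−32.4824) = 0.0000. V = [p*·0.0000 + (1−p*)·0.0000]/1.14 = 0.0000. B = V − Δ·S = 0.0000.
(2,1): S=89.0028. Δ = (V_up−V_dn)/(S_up−S_dn) = (109.4734−0.0000)/(109.4734−59.6319) = 2.1964. V = [p*·109.4734 + (1−p*)·0.0000]/1.14 = 80.5961. B = V − Δ·S = -114.8922.
(2,2): S=163.3932. Δ = (V_up−V_dn)/(S_up−S_dn) = (200.9736−109.4734)/(200.9736−109.4734) = 1.0000. V = [p*·200.9736 + (1−p*)·109.4734]/1.14 = 163.3932. B = V − Δ·S = 0.0000.
(1,0): S=72.3600. Δ = (V_up−V_dn)/(S_up−S_dn) = (80.5961−0.0000)/(89.0028−48.4812) = 1.9890. V = [p*·80.5961 + (1−p*)·0.0000]/1.14 = 59.3361. B = V − Δ·S = -84.5855.
(1,1): S=132.8400. Δ = (V_up−V_dn)/(S_up−S_dn) = (163.3932−80.5961)/(163.3932−89.0028) = 1.1130. V = [p*·163.3932 + (1−p*)·80.5961]/1.14 = 131.6548. B = V − Δ·S = -16.1972.
(0,0): S=108.0000. Δ = (V_up−V_dn)/(S_up−S_dn) = (131.6548−59.3361)/(132.8400−72.3600) = 1.1957. V = [p*·131.6548 + (1−p*)·59.3361]/1.14 = 105.2914. B = V − Δ·S = -23.8493.
Each (Δ,B) replicates both successor values, so the strategy is self-financing and V0 is arbitrage-free.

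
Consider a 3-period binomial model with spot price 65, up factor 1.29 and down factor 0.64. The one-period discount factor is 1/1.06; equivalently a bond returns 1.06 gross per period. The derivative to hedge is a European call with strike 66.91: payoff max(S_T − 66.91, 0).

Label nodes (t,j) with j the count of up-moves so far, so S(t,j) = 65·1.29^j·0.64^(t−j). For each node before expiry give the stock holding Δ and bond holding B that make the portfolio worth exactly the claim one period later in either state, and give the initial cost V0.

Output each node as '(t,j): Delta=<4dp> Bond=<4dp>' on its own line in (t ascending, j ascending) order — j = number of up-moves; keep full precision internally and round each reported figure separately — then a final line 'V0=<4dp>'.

Risk-neutral probability p* = (R−d)/(u−d) = (1.06−0.64)/(1.29−0.64) = 0.6462.
Terminal values V(3,·): V(3,0)=0.0000, V(3,1)=0.0000, V(3,2)=2.3166, V(3,3)=72.6248
Node (2,0) S=26.6240: V=(p*·0.0000+(1−p*)·0.0000)/1.06=0.0000; Δ=(0.0000−0.0000)/(34.3450−17.0394)=0.0000; B=V−Δ·S=0.0000
Node (2,1) S=53.6640: V=(p*·2.3166+(1−p*)·0.0000)/1.06=1.4121; Δ=(2.3166−0.0000)/(69.2266−34.3450)=0.0664; B=V−Δ·S=-2.1518
Node (2,2) S=108.1665: V=(p*·72.6248+(1−p*)·2.3166)/1.06=45.0439; Δ=(72.6248−2.3166)/(139.5348−69.2266)=1.0000; B=V−Δ·S=-63.1226
Node (1,0) S=41.6000: V=(p*·1.4121+(1−p*)·0.0000)/1.06=0.8608; Δ=(1.4121−0.0000)/(53.6640−26.6240)=0.0522; B=V−Δ·S=-1.3117
Node (1,1) S=83.8500: V=(p*·45.0439+(1−p*)·1.4121)/1.06=27.9292; Δ=(45.0439−1.4121)/(108.1665−53.6640)=0.8005; B=V−Δ·S=-39.1966
Node (0,0) S=65.0000: V=(p*·27.9292+(1−p*)·0.8608)/1.06=17.3124; Δ=(27.9292−0.8608)/(83.8500−41.6000)=0.6407; B=V−Δ·S=-24.3313
The time-0 hedge costs 17.3124, which is the no-arbitrage price.

(0,0): Delta=0.6407 Bond=-24.3313
(1,0): Delta=0.0522 Bond=-1.3117
(1,1): Delta=0.8005 Bond=-39.1966
(2,0): Delta=0.0000 Bond=0.0000
(2,1): Delta=0.0664 Bond=-2.1518
(2,2): Delta=1.0000 Bond=-63.1226
V0=17.3124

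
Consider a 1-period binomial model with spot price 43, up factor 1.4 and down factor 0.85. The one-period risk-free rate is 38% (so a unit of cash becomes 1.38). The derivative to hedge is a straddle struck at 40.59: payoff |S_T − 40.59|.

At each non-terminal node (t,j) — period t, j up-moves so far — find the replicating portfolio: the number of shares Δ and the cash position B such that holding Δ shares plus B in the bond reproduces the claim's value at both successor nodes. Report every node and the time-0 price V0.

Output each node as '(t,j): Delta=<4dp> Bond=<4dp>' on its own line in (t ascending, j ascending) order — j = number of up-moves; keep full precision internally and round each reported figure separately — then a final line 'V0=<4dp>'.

(0,0): Delta=0.6584 Bond=-14.5092
V0=13.7999

Since d<R<u, set p* = (R−d)/(u−d) = 0.9636; price each node as the discounted p*-expectation of its children.
Terminal payoffs: V(1,0)=4.0400, V(1,1)=19.6100
  t=0,j=0: stock 43.0000 → up 60.2000 (V=19.6100), down 36.5500 (V=4.0400). Price 13.7999; hedge Δ=0.6584, bond B=-14.5092.
Check: Δ(0,0)·S0 + B(0,0) = 13.7999 = V0.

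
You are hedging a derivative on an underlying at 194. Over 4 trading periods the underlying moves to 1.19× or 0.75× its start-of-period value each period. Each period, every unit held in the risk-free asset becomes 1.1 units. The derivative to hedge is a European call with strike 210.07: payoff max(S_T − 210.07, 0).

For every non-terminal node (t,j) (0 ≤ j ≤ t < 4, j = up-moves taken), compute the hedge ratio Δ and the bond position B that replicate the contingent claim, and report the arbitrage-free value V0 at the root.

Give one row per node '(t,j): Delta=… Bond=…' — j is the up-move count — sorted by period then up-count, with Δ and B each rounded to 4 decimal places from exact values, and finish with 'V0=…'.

(0,0): Delta=0.7573 Bond=-88.0930
(1,0): Delta=0.2869 Bond=-28.4593
(1,1): Delta=0.8335 Bond=-114.5020
(2,0): Delta=0.0000 Bond=0.0000
(2,1): Delta=0.3334 Bond=-39.3551
(2,2): Delta=0.9146 Bond=-148.2200
(3,0): Delta=0.0000 Bond=0.0000
(3,1): Delta=0.0000 Bond=0.0000
(3,2): Delta=0.3874 Bond=-54.4225
(3,3): Delta=1.0000 Bond=-190.9727
V0=58.8181

The replicating-portfolio and risk-neutral prices coincide; use p* = (1.1−0.75)/(1.19−0.75) = 0.7955 for the latter.
Payoff layer (t=4): V(4,0)=0.0000, V(4,1)=0.0000, V(4,2)=0.0000, V(4,3)=35.1206, V(4,4)=178.9658
  t=3,j=0: stock 81.8438 → up 97.3941 (V=0.0000), down 61.3828 (V=0.0000). Price 0.0000; hedge Δ=0.0000, bond B=0.0000.
  t=3,j=1: stock 129.8587 → up 154.5319 (V=0.0000), down 97.3941 (V=0.0000). Price 0.0000; hedge Δ=0.0000, bond B=0.0000.
  t=3,j=2: stock 206.0425 → up 245.1906 (V=35.1206), down 154.5319 (V=0.0000). Price 25.3972; hedge Δ=0.3874, bond B=-54.4225.
  t=3,j=3: stock 326.9208 → up 389.0358 (V=178.9658), down 245.1906 (V=35.1206). Price 135.9481; hedge Δ=1.0000, bond B=-190.9727.
  t=2,j=0: stock 109.1250 → up 129.8587 (V=0.0000), down 81.8438 (V=0.0000). Price 0.0000; hedge Δ=0.0000, bond B=0.0000.
  t=2,j=1: stock 173.1450 → up 206.0425 (V=25.3972), down 129.8587 (V=0.0000). Price 18.3657; hedge Δ=0.3334, bond B=-39.3551.
  t=2,j=2: stock 274.7234 → up 326.9208 (V=135.9481), down 206.0425 (V=25.3972). Price 103.0322; hedge Δ=0.9146, bond B=-148.2200.
  t=1,j=0: stock 145.5000 → up 173.1450 (V=18.3657), down 109.1250 (V=0.0000). Price 13.2810; hedge Δ=0.2869, bond B=-28.4593.
  t=1,j=1: stock 230.8600 → up 274.7234 (V=103.0322), down 173.1450 (V=18.3657). Price 77.9219; hedge Δ=0.8335, bond B=-114.5020.
  t=0,j=0: stock 194.0000 → up 230.8600 (V=77.9219), down 145.5000 (V=13.2810). Price 58.8181; hedge Δ=0.7573, bond B=-88.0930.
Self-financing check: at every node Δ·S+B equals the discounted successor values.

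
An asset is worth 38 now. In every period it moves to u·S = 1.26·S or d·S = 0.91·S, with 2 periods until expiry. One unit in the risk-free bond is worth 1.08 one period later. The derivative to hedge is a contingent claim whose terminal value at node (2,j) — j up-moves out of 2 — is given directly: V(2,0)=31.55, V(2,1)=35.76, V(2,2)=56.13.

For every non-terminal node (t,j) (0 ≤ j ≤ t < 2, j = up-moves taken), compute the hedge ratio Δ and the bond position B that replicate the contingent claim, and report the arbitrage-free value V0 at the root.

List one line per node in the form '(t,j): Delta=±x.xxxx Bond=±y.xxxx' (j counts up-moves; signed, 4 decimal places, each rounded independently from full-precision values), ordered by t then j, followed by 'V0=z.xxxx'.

Risk-neutral probability p* = (R−d)/(u−d) = (1.08−0.91)/(1.26−0.91) = 0.4857.
At expiry t=2: V(2,0)=31.5500, V(2,1)=35.7600, V(2,2)=56.1300
  t=1,j=0: stock 34.5800 → up 43.5708 (V=35.7600), down 31.4678 (V=31.5500). Price 31.1063; hedge Δ=0.3478, bond B=19.0778.
  t=1,j=1: stock 47.8800 → up 60.3288 (V=56.1300), down 43.5708 (V=35.7600). Price 42.2722; hedge Δ=1.2155, bond B=-15.9278.
  t=0,j=0: stock 38.0000 → up 47.8800 (V=42.2722), down 34.5800 (V=31.1063). Price 33.8239; hedge Δ=0.8395, bond B=1.9214.
Each (Δ,B) replicates both successor values, so the strategy is self-financing and V0 is arbitrage-free.

(0,0): Delta=0.8395 Bond=1.9214
(1,0): Delta=0.3478 Bond=19.0778
(1,1): Delta=1.2155 Bond=-15.9278
V0=33.8239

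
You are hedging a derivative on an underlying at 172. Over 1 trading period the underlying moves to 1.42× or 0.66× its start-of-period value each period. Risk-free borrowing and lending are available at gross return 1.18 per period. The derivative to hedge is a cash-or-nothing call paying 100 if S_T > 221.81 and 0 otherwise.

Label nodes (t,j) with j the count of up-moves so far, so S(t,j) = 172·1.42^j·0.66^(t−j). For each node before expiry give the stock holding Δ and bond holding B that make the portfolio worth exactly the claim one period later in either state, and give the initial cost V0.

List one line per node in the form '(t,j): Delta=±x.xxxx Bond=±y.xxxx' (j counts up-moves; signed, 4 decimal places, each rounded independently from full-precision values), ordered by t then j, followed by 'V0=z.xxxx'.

(0,0): Delta=0.7650 Bond=-73.5950
V0=57.9839

Under the risk-neutral measure, an up-move has probability p* = (R−d)/(u−d) = 0.6842 and values discount at R = 1.18.
At expiry t=1: V(1,0)=0.0000, V(1,1)=100.0000
Node (0,0) S=172.0000: V=(p*·100.0000+(1−p*)·0.0000)/1.18=57.9839; Δ=(100.0000−0.0000)/(244.2400−113.5200)=0.7650; B=V−Δ·S=-73.5950
The time-0 hedge costs 57.9839, which is the no-arbitrage price.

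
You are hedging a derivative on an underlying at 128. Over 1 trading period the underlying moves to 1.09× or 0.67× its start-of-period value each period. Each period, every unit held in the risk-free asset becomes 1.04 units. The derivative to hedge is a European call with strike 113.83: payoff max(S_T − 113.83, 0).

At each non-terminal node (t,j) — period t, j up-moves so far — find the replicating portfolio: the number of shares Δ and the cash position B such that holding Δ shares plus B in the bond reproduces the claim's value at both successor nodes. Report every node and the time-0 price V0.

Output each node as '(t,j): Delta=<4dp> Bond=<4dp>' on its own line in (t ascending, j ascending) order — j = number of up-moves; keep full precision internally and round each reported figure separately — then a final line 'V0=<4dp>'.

(0,0): Delta=0.4779 Bond=-39.4054
V0=21.7612

No-arbitrage ⇒ martingale measure with p* = (R−d)/(u−d) = 0.8810.
At expiry t=1: V(1,0)=0.0000, V(1,1)=25.6900
(0,0): S=128.0000. Δ = (V_up−V_dn)/(S_up−S_dn) = (25.6900−0.0000)/(139.5200−85.7600) = 0.4779. V = [p*·25.6900 + (1−p*)·0.0000]/1.04 = 21.7612. B = V − Δ·S = -39.4054.
Self-financing check: at every node Δ·S+B equals the discounted successor values.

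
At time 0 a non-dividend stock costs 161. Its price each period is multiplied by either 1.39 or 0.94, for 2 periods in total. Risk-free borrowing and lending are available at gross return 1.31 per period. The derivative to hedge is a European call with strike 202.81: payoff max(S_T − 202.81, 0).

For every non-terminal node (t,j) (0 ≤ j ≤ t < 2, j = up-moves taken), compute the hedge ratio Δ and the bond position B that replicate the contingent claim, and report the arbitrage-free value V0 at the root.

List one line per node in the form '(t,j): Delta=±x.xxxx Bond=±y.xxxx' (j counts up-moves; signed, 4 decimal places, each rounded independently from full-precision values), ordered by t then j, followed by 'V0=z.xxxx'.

Risk-neutral probability p* = (R−d)/(u−d) = (1.31−0.94)/(1.39−0.94) = 0.8222.
Terminal payoffs: V(2,0)=0.0000, V(2,1)=7.5526, V(2,2)=108.2581
(1,0): S=151.3400. Δ = (V_up−V_dn)/(S_up−S_dn) = (7.5526−0.0000)/(210.3626−142.2596) = 0.1109. V = [p*·7.5526 + (1−p*)·0.0000]/1.31 = 4.7404. B = V − Δ·S = -12.0432.
(1,1): S=223.7900. Δ = (V_up−V_dn)/(S_up−S_dn) = (108.2581−7.5526)/(311.0681−210.3626) = 1.0000. V = [p*·108.2581 + (1−p*)·7.5526]/1.31 = 68.9732. B = V − Δ·S = -154.8168.
(0,0): S=161.0000. Δ = (V_up−V_dn)/(S_up−S_dn) = (68.9732−4.7404)/(223.7900−151.3400) = 0.8866. V = [p*·68.9732 + (1−p*)·4.7404]/1.31 = 43.9344. B = V − Δ·S = -98.8052.
Root portfolio cost Δ·161+B reproduces V0=43.9344.

(0,0): Delta=0.8866 Bond=-98.8052
(1,0): Delta=0.1109 Bond=-12.0432
(1,1): Delta=1.0000 Bond=-154.8168
V0=43.9344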